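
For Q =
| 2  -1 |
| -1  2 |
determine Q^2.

[[5, -4], [-4, 5]]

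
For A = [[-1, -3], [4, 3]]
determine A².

[[-11, -6], [8, -3]]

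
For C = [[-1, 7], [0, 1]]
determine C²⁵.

[[-1, 7], [0, 1]]

C² = I (check: tr C = 0 and det C = -1), so C²⁵ = C since 25 is odd.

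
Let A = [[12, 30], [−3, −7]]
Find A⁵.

[[2142, 6330], [−633, −1867]]

tr A = 5 and det A = 6, so the characteristic polynomial is λ² − (5)λ + (6) with roots 2 and 3.
Eigenvectors give P = [[−3, −10], [1, 3]] with P⁻¹ = [[3, 10], [−1, −3]], and A = P·diag(2, 3)·P⁻¹.
Then A⁵ = P·diag(32, 243)·P⁻¹ = [[−96, −2430], [32, 729]] · [[3, 10], [−1, −3]] = [[2142, 6330], [−633, −1867]].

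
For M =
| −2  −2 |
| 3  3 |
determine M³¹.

[[−2, −2], [3, 3]]

M² = M (a projection; rank 1, trace 1), so M³¹ = M.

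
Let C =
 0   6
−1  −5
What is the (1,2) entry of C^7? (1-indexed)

12354

tr C = −5 and det C = 6, so the characteristic polynomial is λ² − (−5)λ + (6) with roots −3 and −2.
Eigenvectors give P = [[2, 3], [−1, −1]] with P⁻¹ = [[−1, −3], [1, 2]], and C = P·diag(−3, −2)·P⁻¹.
Then C^7 = P·diag(−2187, −128)·P⁻¹ = [[−4374, −384], [2187, 128]] · [[−1, −3], [1, 2]] = [[3990, 12354], [−2059, −6305]].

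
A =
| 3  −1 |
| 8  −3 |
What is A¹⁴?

[[1, 0], [0, 1]]

A² = I (check: tr A = 0 and det A = −1), so A¹⁴ = I since 14 is even.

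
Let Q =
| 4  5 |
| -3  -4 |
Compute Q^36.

[[1, 0], [0, 1]]

Q² = I (check: tr Q = 0 and det Q = -1), so Q^36 = I since 36 is even.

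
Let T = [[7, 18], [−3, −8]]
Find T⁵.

[[67, 198], [−33, −98]]

tr T = −1 and det T = −2, so the characteristic polynomial is λ² − (−1)λ + (−2) with roots −2 and 1.
Eigenvectors give P = [[−2, −3], [1, 1]] with P⁻¹ = [[1, 3], [−1, −2]], and T = P·diag(−2, 1)·P⁻¹.
Then T⁵ = P·diag(−32, 1)·P⁻¹ = [[64, −3], [−32, 1]] · [[1, 3], [−1, −2]] = [[67, 198], [−33, −98]].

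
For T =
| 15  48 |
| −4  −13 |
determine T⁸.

tr T = 2 and det T = −3, so the characteristic polynomial is λ² − (2)λ + (−3) with roots −1 and 3.
Eigenvectors give P = [[−3, 4], [1, −1]] with P⁻¹ = [[1, 4], [1, 3]], and T = P·diag(−1, 3)·P⁻¹.
Then T⁸ = P·diag(1, 6561)·P⁻¹ = [[−3, 26244], [1, −6561]] · [[1, 4], [1, 3]] = [[26241, 78720], [−6560, −19679]].

[[26241, 78720], [−6560, −19679]]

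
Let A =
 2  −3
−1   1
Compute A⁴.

A² = [[7, −9], [−3, 4]]
A³ = [[23, −30], [−10, 13]]
A⁴ = [[76, −99], [−33, 43]]

[[76, −99], [−33, 43]]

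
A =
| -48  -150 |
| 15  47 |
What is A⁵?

tr A = -1 and det A = -6, so the characteristic polynomial is λ² − (-1)λ + (-6) with roots 2 and -3.
Eigenvectors give P = [[-3, 10], [1, -3]] with P⁻¹ = [[3, 10], [1, 3]], and A = P·diag(2, -3)·P⁻¹.
Then A⁵ = P·diag(32, -243)·P⁻¹ = [[-96, -2430], [32, 729]] · [[3, 10], [1, 3]] = [[-2718, -8250], [825, 2507]].

[[-2718, -8250], [825, 2507]]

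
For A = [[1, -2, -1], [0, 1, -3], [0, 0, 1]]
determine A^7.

[[1, -14, 119], [0, 1, -21], [0, 0, 1]]

A = I + N where N = [[0, -2, -1], [0, 0, -3], [0, 0, 0]] is strictly upper-triangular, so N^3 = 0.
(I + N)^7 = I + 7·N + 21·N^2 = [[1, -14, 119], [0, 1, -21], [0, 0, 1]].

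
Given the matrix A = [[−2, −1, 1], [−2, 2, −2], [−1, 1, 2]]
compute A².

[[5, 1, 2], [2, 4, −10], [−2, 5, 1]]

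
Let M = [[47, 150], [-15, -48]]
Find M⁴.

[[-569, -1950], [195, 666]]

tr M = -1 and det M = -6, so the characteristic polynomial is λ² − (-1)λ + (-6) with roots 2 and -3.
Eigenvectors give P = [[10, -3], [-3, 1]] with P⁻¹ = [[1, 3], [3, 10]], and M = P·diag(2, -3)·P⁻¹.
Then M⁴ = P·diag(16, 81)·P⁻¹ = [[160, -243], [-48, 81]] · [[1, 3], [3, 10]] = [[-569, -1950], [195, 666]].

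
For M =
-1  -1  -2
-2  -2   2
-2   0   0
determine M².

[[7, 3, 0], [2, 6, 0], [2, 2, 4]]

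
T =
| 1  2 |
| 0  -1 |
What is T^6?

T² = I (check: tr T = 0 and det T = -1), so T^6 = I since 6 is even.

[[1, 0], [0, 1]]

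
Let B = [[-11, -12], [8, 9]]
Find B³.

[[-83, -84], [56, 57]]

tr B = -2 and det B = -3, so the characteristic polynomial is λ² − (-2)λ + (-3) with roots 1 and -3.
Eigenvectors give P = [[-1, -3], [1, 2]] with P⁻¹ = [[2, 3], [-1, -1]], and B = P·diag(1, -3)·P⁻¹.
Then B³ = P·diag(1, -27)·P⁻¹ = [[-1, 81], [1, -54]] · [[2, 3], [-1, -1]] = [[-83, -84], [56, 57]].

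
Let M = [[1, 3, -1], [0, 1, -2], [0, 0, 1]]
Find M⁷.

M = I + N where N = [[0, 3, -1], [0, 0, -2], [0, 0, 0]] is strictly upper-triangular, so N³ = 0.
(I + N)⁷ = I + 7·N + 21·N² = [[1, 21, -133], [0, 1, -14], [0, 0, 1]].

[[1, 21, -133], [0, 1, -14], [0, 0, 1]]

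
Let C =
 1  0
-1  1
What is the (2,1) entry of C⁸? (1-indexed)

C = I + N where N = [[0, 0], [-1, 0]] is strictly lower-triangular, so N² = 0.
(I + N)⁸ = I + 8·N = [[1, 0], [-8, 1]].

-8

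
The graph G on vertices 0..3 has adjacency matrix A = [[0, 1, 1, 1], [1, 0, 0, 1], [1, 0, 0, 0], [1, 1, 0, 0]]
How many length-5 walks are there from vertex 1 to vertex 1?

The number of length-5 walks from vertex 1 to vertex 1 is entry (1,1) of A⁵, where A is the adjacency matrix.
A² = [[3, 1, 0, 1], [1, 2, 1, 1], [0, 1, 1, 1], [1, 1, 1, 2]]
A³ = [[2, 4, 3, 4], [4, 2, 1, 3], [3, 1, 0, 1], [4, 3, 1, 2]]
A⁴ = [[11, 6, 2, 6], [6, 7, 4, 6], [2, 4, 3, 4], [6, 6, 4, 7]]
A⁵ = [[14, 17, 11, 17], [17, 12, 6, 13], [11, 6, 2, 6], [17, 13, 6, 12]]

12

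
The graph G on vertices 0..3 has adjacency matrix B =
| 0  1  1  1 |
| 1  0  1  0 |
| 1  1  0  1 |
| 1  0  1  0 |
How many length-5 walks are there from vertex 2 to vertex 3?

The number of length-5 walks from vertex 2 to vertex 3 is entry (2,3) of B⁵, where B is the adjacency matrix.
B² = [[3, 1, 2, 1], [1, 2, 1, 2], [2, 1, 3, 1], [1, 2, 1, 2]]
B³ = [[4, 5, 5, 5], [5, 2, 5, 2], [5, 5, 4, 5], [5, 2, 5, 2]]
B⁴ = [[15, 9, 14, 9], [9, 10, 9, 10], [14, 9, 15, 9], [9, 10, 9, 10]]
B⁵ = [[32, 29, 33, 29], [29, 18, 29, 18], [33, 29, 32, 29], [29, 18, 29, 18]]

29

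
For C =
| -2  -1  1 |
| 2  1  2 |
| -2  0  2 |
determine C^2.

[[0, 1, -2], [-6, -1, 8], [0, 2, 2]]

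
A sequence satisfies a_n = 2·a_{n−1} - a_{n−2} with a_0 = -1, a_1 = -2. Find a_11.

With companion matrix T = [[2, -1], [1, 0]], [a_n, a_{n−1}]ᵀ = T·[a_{n−1}, a_{n−2}]ᵀ, so [a_11, a_10]ᵀ = T^10·[a_1, a_0]ᵀ.
T^10 = [[11, -10], [10, -9]], giving [a_11, a_10]ᵀ = [[-12], [-11]].

-12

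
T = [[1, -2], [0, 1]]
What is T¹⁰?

T = I + N where N = [[0, -2], [0, 0]] is strictly upper-triangular, so N² = 0.
(I + N)¹⁰ = I + 10·N = [[1, -20], [0, 1]].

[[1, -20], [0, 1]]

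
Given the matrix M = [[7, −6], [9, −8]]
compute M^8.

[[−509, 510], [−765, 766]]

tr M = −1 and det M = −2, so the characteristic polynomial is λ² − (−1)λ + (−2) with roots 1 and −2.
Eigenvectors give P = [[1, −2], [1, −3]] with P⁻¹ = [[3, −2], [1, −1]], and M = P·diag(1, −2)·P⁻¹.
Then M^8 = P·diag(1, 256)·P⁻¹ = [[1, −512], [1, −768]] · [[3, −2], [1, −1]] = [[−509, 510], [−765, 766]].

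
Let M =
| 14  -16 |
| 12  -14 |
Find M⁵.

tr M = 0 and det M = -4, so the characteristic polynomial is λ² − (0)λ + (-4) with roots 2 and -2.
Eigenvectors give P = [[4, 1], [3, 1]] with P⁻¹ = [[1, -1], [-3, 4]], and M = P·diag(2, -2)·P⁻¹.
Then M⁵ = P·diag(32, -32)·P⁻¹ = [[128, -32], [96, -32]] · [[1, -1], [-3, 4]] = [[224, -256], [192, -224]].

[[224, -256], [192, -224]]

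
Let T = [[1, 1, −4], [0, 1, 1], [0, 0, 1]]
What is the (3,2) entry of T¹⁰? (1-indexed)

T = I + N where N = [[0, 1, −4], [0, 0, 1], [0, 0, 0]] is strictly upper-triangular, so N³ = 0.
(I + N)¹⁰ = I + 10·N + 45·N² = [[1, 10, 5], [0, 1, 10], [0, 0, 1]].

0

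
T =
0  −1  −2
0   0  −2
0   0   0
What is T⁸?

T is strictly triangular, hence nilpotent: T³ = 0, so T⁸ = 0.

[[0, 0, 0], [0, 0, 0], [0, 0, 0]]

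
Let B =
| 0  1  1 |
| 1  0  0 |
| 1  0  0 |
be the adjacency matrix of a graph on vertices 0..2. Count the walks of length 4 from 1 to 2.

2

The number of length-4 walks from vertex 1 to vertex 2 is entry (1,2) of B^4, where B is the adjacency matrix.
B^2 = [[2, 0, 0], [0, 1, 1], [0, 1, 1]]
B^3 = [[0, 2, 2], [2, 0, 0], [2, 0, 0]]
B^4 = [[4, 0, 0], [0, 2, 2], [0, 2, 2]]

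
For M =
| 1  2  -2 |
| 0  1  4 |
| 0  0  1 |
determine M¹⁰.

[[1, 20, 340], [0, 1, 40], [0, 0, 1]]

M = I + N where N = [[0, 2, -2], [0, 0, 4], [0, 0, 0]] is strictly upper-triangular, so N³ = 0.
(I + N)¹⁰ = I + 10·N + 45·N² = [[1, 20, 340], [0, 1, 40], [0, 0, 1]].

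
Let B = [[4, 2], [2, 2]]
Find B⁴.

B² = [[20, 12], [12, 8]]
B³ = [[104, 64], [64, 40]]
B⁴ = [[544, 336], [336, 208]]

[[544, 336], [336, 208]]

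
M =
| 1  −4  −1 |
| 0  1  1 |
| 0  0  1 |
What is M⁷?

[[1, −28, −91], [0, 1, 7], [0, 0, 1]]

M = I + N where N = [[0, −4, −1], [0, 0, 1], [0, 0, 0]] is strictly upper-triangular, so N³ = 0.
(I + N)⁷ = I + 7·N + 21·N² = [[1, −28, −91], [0, 1, 7], [0, 0, 1]].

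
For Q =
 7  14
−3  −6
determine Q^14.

Q² = Q (a projection; rank 1, trace 1), so Q^14 = Q.

[[7, 14], [−3, −6]]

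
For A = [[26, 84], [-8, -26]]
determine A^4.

tr A = 0 and det A = -4, so the characteristic polynomial is λ² − (0)λ + (-4) with roots -2 and 2.
Eigenvectors give P = [[-3, 7], [1, -2]] with P⁻¹ = [[2, 7], [1, 3]], and A = P·diag(-2, 2)·P⁻¹.
Then A^4 = P·diag(16, 16)·P⁻¹ = [[-48, 112], [16, -32]] · [[2, 7], [1, 3]] = [[16, 0], [0, 16]].

[[16, 0], [0, 16]]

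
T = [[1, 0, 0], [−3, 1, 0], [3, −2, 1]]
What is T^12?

T = I + N where N = [[0, 0, 0], [−3, 0, 0], [3, −2, 0]] is strictly lower-triangular, so N^3 = 0.
(I + N)^12 = I + 12·N + 66·N^2 = [[1, 0, 0], [−36, 1, 0], [432, −24, 1]].

[[1, 0, 0], [−36, 1, 0], [432, −24, 1]]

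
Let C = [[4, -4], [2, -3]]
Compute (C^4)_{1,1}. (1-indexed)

C^2 = [[8, -4], [2, 1]]
C^3 = [[24, -20], [10, -11]]
C^4 = [[56, -36], [18, -7]]

56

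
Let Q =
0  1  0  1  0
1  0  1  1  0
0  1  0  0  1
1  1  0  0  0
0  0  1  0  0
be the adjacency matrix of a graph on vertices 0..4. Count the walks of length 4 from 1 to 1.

The number of length-4 walks from vertex 1 to vertex 1 is entry (1,1) of Q⁴, where Q is the adjacency matrix.
Q² = [[2, 1, 1, 1, 0], [1, 3, 0, 1, 1], [1, 0, 2, 1, 0], [1, 1, 1, 2, 0], [0, 1, 0, 0, 1]]
Q³ = [[2, 4, 1, 3, 1], [4, 2, 4, 4, 0], [1, 4, 0, 1, 2], [3, 4, 1, 2, 1], [1, 0, 2, 1, 0]]
Q⁴ = [[7, 6, 5, 6, 1], [6, 12, 2, 6, 4], [5, 2, 6, 5, 0], [6, 6, 5, 7, 1], [1, 4, 0, 1, 2]]

12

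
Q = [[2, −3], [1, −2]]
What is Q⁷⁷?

Q² = I (check: tr Q = 0 and det Q = −1), so Q⁷⁷ = Q since 77 is odd.

[[2, −3], [1, −2]]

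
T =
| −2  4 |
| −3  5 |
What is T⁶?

[[−188, 252], [−189, 253]]

tr T = 3 and det T = 2, so the characteristic polynomial is λ² − (3)λ + (2) with roots 2 and 1.
Eigenvectors give P = [[1, 4], [1, 3]] with P⁻¹ = [[−3, 4], [1, −1]], and T = P·diag(2, 1)·P⁻¹.
Then T⁶ = P·diag(64, 1)·P⁻¹ = [[64, 4], [64, 3]] · [[−3, 4], [1, −1]] = [[−188, 252], [−189, 253]].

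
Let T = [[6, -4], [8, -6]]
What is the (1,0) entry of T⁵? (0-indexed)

tr T = 0 and det T = -4, so the characteristic polynomial is λ² − (0)λ + (-4) with roots -2 and 2.
Eigenvectors give P = [[-1, 1], [-2, 1]] with P⁻¹ = [[1, -1], [2, -1]], and T = P·diag(-2, 2)·P⁻¹.
Then T⁵ = P·diag(-32, 32)·P⁻¹ = [[32, 32], [64, 32]] · [[1, -1], [2, -1]] = [[96, -64], [128, -96]].

128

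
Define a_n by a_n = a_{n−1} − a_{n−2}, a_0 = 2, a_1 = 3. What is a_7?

3

With companion matrix B = [[1, −1], [1, 0]], [a_n, a_{n−1}]ᵀ = B·[a_{n−1}, a_{n−2}]ᵀ, so [a_7, a_6]ᵀ = B^6·[a_1, a_0]ᵀ.
B^6 = [[1, 0], [0, 1]], giving [a_7, a_6]ᵀ = [[3], [2]].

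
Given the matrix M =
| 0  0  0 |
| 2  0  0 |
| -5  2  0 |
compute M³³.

[[0, 0, 0], [0, 0, 0], [0, 0, 0]]

M is strictly triangular, hence nilpotent: M³ = 0, so M³³ = 0.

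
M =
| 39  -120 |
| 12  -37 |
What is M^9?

[[196839, -590520], [59052, -177157]]

tr M = 2 and det M = -3, so the characteristic polynomial is λ² − (2)λ + (-3) with roots -1 and 3.
Eigenvectors give P = [[3, 10], [1, 3]] with P⁻¹ = [[-3, 10], [1, -3]], and M = P·diag(-1, 3)·P⁻¹.
Then M^9 = P·diag(-1, 19683)·P⁻¹ = [[-3, 196830], [-1, 59049]] · [[-3, 10], [1, -3]] = [[196839, -590520], [59052, -177157]].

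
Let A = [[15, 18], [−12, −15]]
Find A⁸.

[[6561, 0], [0, 6561]]

tr A = 0 and det A = −9, so the characteristic polynomial is λ² − (0)λ + (−9) with roots −3 and 3.
Eigenvectors give P = [[1, −3], [−1, 2]] with P⁻¹ = [[−2, −3], [−1, −1]], and A = P·diag(−3, 3)·P⁻¹.
Then A⁸ = P·diag(6561, 6561)·P⁻¹ = [[6561, −19683], [−6561, 13122]] · [[−2, −3], [−1, −1]] = [[6561, 0], [0, 6561]].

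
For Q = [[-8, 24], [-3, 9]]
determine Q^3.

Q² = Q (a projection; rank 1, trace 1), so Q^3 = Q.

[[-8, 24], [-3, 9]]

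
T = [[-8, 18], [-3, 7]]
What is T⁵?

tr T = -1 and det T = -2, so the characteristic polynomial is λ² − (-1)λ + (-2) with roots -2 and 1.
Eigenvectors give P = [[-3, -2], [-1, -1]] with P⁻¹ = [[-1, 2], [1, -3]], and T = P·diag(-2, 1)·P⁻¹.
Then T⁵ = P·diag(-32, 1)·P⁻¹ = [[96, -2], [32, -1]] · [[-1, 2], [1, -3]] = [[-98, 198], [-33, 67]].

[[-98, 198], [-33, 67]]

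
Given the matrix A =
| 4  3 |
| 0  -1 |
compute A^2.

[[16, 9], [0, 1]]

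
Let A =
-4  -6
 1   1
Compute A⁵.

[[-94, -186], [31, 61]]

tr A = -3 and det A = 2, so the characteristic polynomial is λ² − (-3)λ + (2) with roots -2 and -1.
Eigenvectors give P = [[-3, -2], [1, 1]] with P⁻¹ = [[-1, -2], [1, 3]], and A = P·diag(-2, -1)·P⁻¹.
Then A⁵ = P·diag(-32, -1)·P⁻¹ = [[96, 2], [-32, -1]] · [[-1, -2], [1, 3]] = [[-94, -186], [31, 61]].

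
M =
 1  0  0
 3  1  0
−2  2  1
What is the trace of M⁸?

3

M = I + N where N = [[0, 0, 0], [3, 0, 0], [−2, 2, 0]] is strictly lower-triangular, so N³ = 0.
(I + N)⁸ = I + 8·N + 28·N² = [[1, 0, 0], [24, 1, 0], [152, 16, 1]].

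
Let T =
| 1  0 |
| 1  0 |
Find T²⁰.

T² = T (a projection; rank 1, trace 1), so T²⁰ = T.

[[1, 0], [1, 0]]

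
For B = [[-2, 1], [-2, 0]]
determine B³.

B² = [[2, -2], [4, -2]]
B³ = [[0, 2], [-4, 4]]

[[0, 2], [-4, 4]]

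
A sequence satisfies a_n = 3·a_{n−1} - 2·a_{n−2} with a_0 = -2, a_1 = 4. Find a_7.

With companion matrix Q = [[3, -2], [1, 0]], [a_n, a_{n−1}]ᵀ = Q·[a_{n−1}, a_{n−2}]ᵀ, so [a_7, a_6]ᵀ = Q⁶·[a_1, a_0]ᵀ.
Q⁶ = [[127, -126], [63, -62]], giving [a_7, a_6]ᵀ = [[760], [376]].

760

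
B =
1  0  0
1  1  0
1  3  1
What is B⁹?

B = I + N where N = [[0, 0, 0], [1, 0, 0], [1, 3, 0]] is strictly lower-triangular, so N³ = 0.
(I + N)⁹ = I + 9·N + 36·N² = [[1, 0, 0], [9, 1, 0], [117, 27, 1]].

[[1, 0, 0], [9, 1, 0], [117, 27, 1]]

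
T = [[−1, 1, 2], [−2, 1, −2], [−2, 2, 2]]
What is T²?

[[−5, 4, 0], [4, −5, −10], [−6, 4, −4]]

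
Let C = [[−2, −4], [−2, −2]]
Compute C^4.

[[272, 384], [192, 272]]

C^2 = [[12, 16], [8, 12]]
C^3 = [[−56, −80], [−40, −56]]
C^4 = [[272, 384], [192, 272]]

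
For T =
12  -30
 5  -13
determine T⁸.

tr T = -1 and det T = -6, so the characteristic polynomial is λ² − (-1)λ + (-6) with roots -3 and 2.
Eigenvectors give P = [[-2, -3], [-1, -1]] with P⁻¹ = [[1, -3], [-1, 2]], and T = P·diag(-3, 2)·P⁻¹.
Then T⁸ = P·diag(6561, 256)·P⁻¹ = [[-13122, -768], [-6561, -256]] · [[1, -3], [-1, 2]] = [[-12354, 37830], [-6305, 19171]].

[[-12354, 37830], [-6305, 19171]]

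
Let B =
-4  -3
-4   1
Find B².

[[28, 9], [12, 13]]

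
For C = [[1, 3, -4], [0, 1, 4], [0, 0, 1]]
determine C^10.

[[1, 30, 500], [0, 1, 40], [0, 0, 1]]

C = I + N where N = [[0, 3, -4], [0, 0, 4], [0, 0, 0]] is strictly upper-triangular, so N^3 = 0.
(I + N)^10 = I + 10·N + 45·N^2 = [[1, 30, 500], [0, 1, 40], [0, 0, 1]].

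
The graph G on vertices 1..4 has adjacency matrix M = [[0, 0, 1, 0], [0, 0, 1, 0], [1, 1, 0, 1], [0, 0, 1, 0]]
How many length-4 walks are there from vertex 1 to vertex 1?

The number of length-4 walks from vertex 1 to vertex 1 is entry (1,1) of M⁴, where M is the adjacency matrix.
M² = [[1, 1, 0, 1], [1, 1, 0, 1], [0, 0, 3, 0], [1, 1, 0, 1]]
M³ = [[0, 0, 3, 0], [0, 0, 3, 0], [3, 3, 0, 3], [0, 0, 3, 0]]
M⁴ = [[3, 3, 0, 3], [3, 3, 0, 3], [0, 0, 9, 0], [3, 3, 0, 3]]

3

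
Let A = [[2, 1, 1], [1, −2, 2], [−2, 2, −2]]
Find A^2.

[[3, 2, 2], [−4, 9, −7], [2, −10, 6]]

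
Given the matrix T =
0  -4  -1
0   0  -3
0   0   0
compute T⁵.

T is strictly triangular, hence nilpotent: T³ = 0, so T⁵ = 0.

[[0, 0, 0], [0, 0, 0], [0, 0, 0]]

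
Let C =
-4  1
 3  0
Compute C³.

[[-88, 19], [57, -12]]

C² = [[19, -4], [-12, 3]]
C³ = [[-88, 19], [57, -12]]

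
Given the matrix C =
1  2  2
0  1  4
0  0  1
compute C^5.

C = I + N where N = [[0, 2, 2], [0, 0, 4], [0, 0, 0]] is strictly upper-triangular, so N^3 = 0.
(I + N)^5 = I + 5·N + 10·N^2 = [[1, 10, 90], [0, 1, 20], [0, 0, 1]].

[[1, 10, 90], [0, 1, 20], [0, 0, 1]]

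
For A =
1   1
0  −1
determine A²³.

A² = I (check: tr A = 0 and det A = −1), so A²³ = A since 23 is odd.

[[1, 1], [0, −1]]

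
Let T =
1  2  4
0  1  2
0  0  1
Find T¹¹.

T = I + N where N = [[0, 2, 4], [0, 0, 2], [0, 0, 0]] is strictly upper-triangular, so N³ = 0.
(I + N)¹¹ = I + 11·N + 55·N² = [[1, 22, 264], [0, 1, 22], [0, 0, 1]].

[[1, 22, 264], [0, 1, 22], [0, 0, 1]]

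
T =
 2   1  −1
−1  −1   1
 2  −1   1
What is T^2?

[[1, 2, −2], [1, −1, 1], [7, 2, −2]]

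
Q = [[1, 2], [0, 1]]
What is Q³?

Q = I + N where N = [[0, 2], [0, 0]] is strictly upper-triangular, so N² = 0.
(I + N)³ = I + 3·N = [[1, 6], [0, 1]].

[[1, 6], [0, 1]]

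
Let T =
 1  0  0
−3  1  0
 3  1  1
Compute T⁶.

[[1, 0, 0], [−18, 1, 0], [−27, 6, 1]]

T = I + N where N = [[0, 0, 0], [−3, 0, 0], [3, 1, 0]] is strictly lower-triangular, so N³ = 0.
(I + N)⁶ = I + 6·N + 15·N² = [[1, 0, 0], [−18, 1, 0], [−27, 6, 1]].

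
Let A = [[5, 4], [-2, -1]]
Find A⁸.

tr A = 4 and det A = 3, so the characteristic polynomial is λ² − (4)λ + (3) with roots 1 and 3.
Eigenvectors give P = [[-1, -2], [1, 1]] with P⁻¹ = [[1, 2], [-1, -1]], and A = P·diag(1, 3)·P⁻¹.
Then A⁸ = P·diag(1, 6561)·P⁻¹ = [[-1, -13122], [1, 6561]] · [[1, 2], [-1, -1]] = [[13121, 13120], [-6560, -6559]].

[[13121, 13120], [-6560, -6559]]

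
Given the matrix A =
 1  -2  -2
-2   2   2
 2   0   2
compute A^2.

[[1, -6, -10], [-2, 8, 12], [6, -4, 0]]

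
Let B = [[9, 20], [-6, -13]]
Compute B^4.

tr B = -4 and det B = 3, so the characteristic polynomial is λ² − (-4)λ + (3) with roots -1 and -3.
Eigenvectors give P = [[-2, -5], [1, 3]] with P⁻¹ = [[-3, -5], [1, 2]], and B = P·diag(-1, -3)·P⁻¹.
Then B^4 = P·diag(1, 81)·P⁻¹ = [[-2, -405], [1, 243]] · [[-3, -5], [1, 2]] = [[-399, -800], [240, 481]].

[[-399, -800], [240, 481]]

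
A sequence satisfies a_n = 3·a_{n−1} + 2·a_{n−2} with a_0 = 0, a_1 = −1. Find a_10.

With companion matrix Q = [[3, 2], [1, 0]], [a_n, a_{n−1}]ᵀ = Q·[a_{n−1}, a_{n−2}]ᵀ, so [a_10, a_9]ᵀ = Q^9·[a_1, a_0]ᵀ.
Q^9 = [[79647, 44726], [22363, 12558]], giving [a_10, a_9]ᵀ = [[−79647], [−22363]].

−79647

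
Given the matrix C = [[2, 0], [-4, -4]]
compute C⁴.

[[16, 0], [160, 256]]

C² = [[4, 0], [8, 16]]
C³ = [[8, 0], [-48, -64]]
C⁴ = [[16, 0], [160, 256]]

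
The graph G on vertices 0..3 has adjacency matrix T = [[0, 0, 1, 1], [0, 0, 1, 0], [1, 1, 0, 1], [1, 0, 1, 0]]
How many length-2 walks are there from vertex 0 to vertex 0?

2

The number of length-2 walks from vertex 0 to vertex 0 is entry (0,0) of T², where T is the adjacency matrix.
T² = [[2, 1, 1, 1], [1, 1, 0, 1], [1, 0, 3, 1], [1, 1, 1, 2]]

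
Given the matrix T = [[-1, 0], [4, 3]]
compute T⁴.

[[1, 0], [80, 81]]

tr T = 2 and det T = -3, so the characteristic polynomial is λ² − (2)λ + (-3) with roots 3 and -1.
Eigenvectors give P = [[0, 1], [1, -1]] with P⁻¹ = [[1, 1], [1, 0]], and T = P·diag(3, -1)·P⁻¹.
Then T⁴ = P·diag(81, 1)·P⁻¹ = [[0, 1], [81, -1]] · [[1, 1], [1, 0]] = [[1, 0], [80, 81]].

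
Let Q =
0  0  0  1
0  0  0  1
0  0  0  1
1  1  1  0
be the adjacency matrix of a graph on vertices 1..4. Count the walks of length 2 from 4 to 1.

0

The number of length-2 walks from vertex 4 to vertex 1 is entry (4,1) of Q², where Q is the adjacency matrix.
Q² = [[1, 1, 1, 0], [1, 1, 1, 0], [1, 1, 1, 0], [0, 0, 0, 3]]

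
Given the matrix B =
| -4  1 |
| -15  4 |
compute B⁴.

[[1, 0], [0, 1]]

B² = I (check: tr B = 0 and det B = -1), so B⁴ = I since 4 is even.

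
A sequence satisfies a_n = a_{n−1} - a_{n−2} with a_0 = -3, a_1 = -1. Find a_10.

With companion matrix M = [[1, -1], [1, 0]], [a_n, a_{n−1}]ᵀ = M·[a_{n−1}, a_{n−2}]ᵀ, so [a_10, a_9]ᵀ = M⁹·[a_1, a_0]ᵀ.
M⁹ = [[-1, 0], [0, -1]], giving [a_10, a_9]ᵀ = [[1], [3]].

1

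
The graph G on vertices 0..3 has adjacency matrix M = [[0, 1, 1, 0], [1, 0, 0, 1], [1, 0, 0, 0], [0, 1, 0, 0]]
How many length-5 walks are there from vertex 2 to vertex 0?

5

The number of length-5 walks from vertex 2 to vertex 0 is entry (2,0) of M⁵, where M is the adjacency matrix.
M² = [[2, 0, 0, 1], [0, 2, 1, 0], [0, 1, 1, 0], [1, 0, 0, 1]]
M³ = [[0, 3, 2, 0], [3, 0, 0, 2], [2, 0, 0, 1], [0, 2, 1, 0]]
M⁴ = [[5, 0, 0, 3], [0, 5, 3, 0], [0, 3, 2, 0], [3, 0, 0, 2]]
M⁵ = [[0, 8, 5, 0], [8, 0, 0, 5], [5, 0, 0, 3], [0, 5, 3, 0]]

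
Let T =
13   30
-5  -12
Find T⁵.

tr T = 1 and det T = -6, so the characteristic polynomial is λ² − (1)λ + (-6) with roots 3 and -2.
Eigenvectors give P = [[-3, -2], [1, 1]] with P⁻¹ = [[-1, -2], [1, 3]], and T = P·diag(3, -2)·P⁻¹.
Then T⁵ = P·diag(243, -32)·P⁻¹ = [[-729, 64], [243, -32]] · [[-1, -2], [1, 3]] = [[793, 1650], [-275, -582]].

[[793, 1650], [-275, -582]]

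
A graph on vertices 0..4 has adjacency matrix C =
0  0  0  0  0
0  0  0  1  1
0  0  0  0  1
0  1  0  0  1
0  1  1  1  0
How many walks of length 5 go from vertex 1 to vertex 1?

12

The number of length-5 walks from vertex 1 to vertex 1 is entry (1,1) of C⁵, where C is the adjacency matrix.
C² = [[0, 0, 0, 0, 0], [0, 2, 1, 1, 1], [0, 1, 1, 1, 0], [0, 1, 1, 2, 1], [0, 1, 0, 1, 3]]
C³ = [[0, 0, 0, 0, 0], [0, 2, 1, 3, 4], [0, 1, 0, 1, 3], [0, 3, 1, 2, 4], [0, 4, 3, 4, 2]]
C⁴ = [[0, 0, 0, 0, 0], [0, 7, 4, 6, 6], [0, 4, 3, 4, 2], [0, 6, 4, 7, 6], [0, 6, 2, 6, 11]]
C⁵ = [[0, 0, 0, 0, 0], [0, 12, 6, 13, 17], [0, 6, 2, 6, 11], [0, 13, 6, 12, 17], [0, 17, 11, 17, 14]]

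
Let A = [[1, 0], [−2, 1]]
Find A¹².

A = I + N where N = [[0, 0], [−2, 0]] is strictly lower-triangular, so N² = 0.
(I + N)¹² = I + 12·N = [[1, 0], [−24, 1]].

[[1, 0], [−24, 1]]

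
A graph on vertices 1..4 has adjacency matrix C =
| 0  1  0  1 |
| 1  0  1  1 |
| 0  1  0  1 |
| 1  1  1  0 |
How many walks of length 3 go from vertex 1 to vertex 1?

2

The number of length-3 walks from vertex 1 to vertex 1 is entry (1,1) of C³, where C is the adjacency matrix.
C² = [[2, 1, 2, 1], [1, 3, 1, 2], [2, 1, 2, 1], [1, 2, 1, 3]]
C³ = [[2, 5, 2, 5], [5, 4, 5, 5], [2, 5, 2, 5], [5, 5, 5, 4]]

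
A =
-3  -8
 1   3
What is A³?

[[-3, -8], [1, 3]]

A² = I (check: tr A = 0 and det A = -1), so A³ = A since 3 is odd.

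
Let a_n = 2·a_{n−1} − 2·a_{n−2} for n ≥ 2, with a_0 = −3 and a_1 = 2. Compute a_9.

With companion matrix M = [[2, −2], [1, 0]], [a_n, a_{n−1}]ᵀ = M·[a_{n−1}, a_{n−2}]ᵀ, so [a_9, a_8]ᵀ = M⁸·[a_1, a_0]ᵀ.
M⁸ = [[16, 0], [0, 16]], giving [a_9, a_8]ᵀ = [[32], [−48]].

32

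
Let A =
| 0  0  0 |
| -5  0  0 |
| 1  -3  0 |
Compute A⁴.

A is strictly triangular, hence nilpotent: A³ = 0, so A⁴ = 0.

[[0, 0, 0], [0, 0, 0], [0, 0, 0]]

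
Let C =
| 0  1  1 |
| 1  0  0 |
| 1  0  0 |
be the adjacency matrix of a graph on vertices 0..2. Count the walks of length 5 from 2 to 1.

The number of length-5 walks from vertex 2 to vertex 1 is entry (2,1) of C⁵, where C is the adjacency matrix.
C² = [[2, 0, 0], [0, 1, 1], [0, 1, 1]]
C³ = [[0, 2, 2], [2, 0, 0], [2, 0, 0]]
C⁴ = [[4, 0, 0], [0, 2, 2], [0, 2, 2]]
C⁵ = [[0, 4, 4], [4, 0, 0], [4, 0, 0]]

0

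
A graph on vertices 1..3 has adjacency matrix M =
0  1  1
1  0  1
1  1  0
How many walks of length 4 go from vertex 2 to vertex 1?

The number of length-4 walks from vertex 2 to vertex 1 is entry (2,1) of M^4, where M is the adjacency matrix.
M^2 = [[2, 1, 1], [1, 2, 1], [1, 1, 2]]
M^3 = [[2, 3, 3], [3, 2, 3], [3, 3, 2]]
M^4 = [[6, 5, 5], [5, 6, 5], [5, 5, 6]]

5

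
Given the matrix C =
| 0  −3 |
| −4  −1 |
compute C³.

C² = [[12, 3], [4, 13]]
C³ = [[−12, −39], [−52, −25]]

[[−12, −39], [−52, −25]]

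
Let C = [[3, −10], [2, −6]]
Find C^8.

tr C = −3 and det C = 2, so the characteristic polynomial is λ² − (−3)λ + (2) with roots −2 and −1.
Eigenvectors give P = [[2, 5], [1, 2]] with P⁻¹ = [[−2, 5], [1, −2]], and C = P·diag(−2, −1)·P⁻¹.
Then C^8 = P·diag(256, 1)·P⁻¹ = [[512, 5], [256, 2]] · [[−2, 5], [1, −2]] = [[−1019, 2550], [−510, 1276]].

[[−1019, 2550], [−510, 1276]]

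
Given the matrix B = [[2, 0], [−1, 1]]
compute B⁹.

tr B = 3 and det B = 2, so the characteristic polynomial is λ² − (3)λ + (2) with roots 2 and 1.
Eigenvectors give P = [[−1, 0], [1, 1]] with P⁻¹ = [[−1, 0], [1, 1]], and B = P·diag(2, 1)·P⁻¹.
Then B⁹ = P·diag(512, 1)·P⁻¹ = [[−512, 0], [512, 1]] · [[−1, 0], [1, 1]] = [[512, 0], [−511, 1]].

[[512, 0], [−511, 1]]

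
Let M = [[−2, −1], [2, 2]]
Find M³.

[[−4, −2], [4, 4]]

M² = [[2, 0], [0, 2]]
M³ = [[−4, −2], [4, 4]]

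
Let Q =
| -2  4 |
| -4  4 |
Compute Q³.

[[-8, -16], [16, -32]]

Q² = [[-12, 8], [-8, 0]]
Q³ = [[-8, -16], [16, -32]]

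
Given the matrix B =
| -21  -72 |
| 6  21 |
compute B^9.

tr B = 0 and det B = -9, so the characteristic polynomial is λ² − (0)λ + (-9) with roots 3 and -3.
Eigenvectors give P = [[-3, 4], [1, -1]] with P⁻¹ = [[1, 4], [1, 3]], and B = P·diag(3, -3)·P⁻¹.
Then B^9 = P·diag(19683, -19683)·P⁻¹ = [[-59049, -78732], [19683, 19683]] · [[1, 4], [1, 3]] = [[-137781, -472392], [39366, 137781]].

[[-137781, -472392], [39366, 137781]]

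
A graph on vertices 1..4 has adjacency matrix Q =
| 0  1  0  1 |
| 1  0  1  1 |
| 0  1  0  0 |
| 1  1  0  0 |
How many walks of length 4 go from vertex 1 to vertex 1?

7

The number of length-4 walks from vertex 1 to vertex 1 is entry (1,1) of Q⁴, where Q is the adjacency matrix.
Q² = [[2, 1, 1, 1], [1, 3, 0, 1], [1, 0, 1, 1], [1, 1, 1, 2]]
Q³ = [[2, 4, 1, 3], [4, 2, 3, 4], [1, 3, 0, 1], [3, 4, 1, 2]]
Q⁴ = [[7, 6, 4, 6], [6, 11, 2, 6], [4, 2, 3, 4], [6, 6, 4, 7]]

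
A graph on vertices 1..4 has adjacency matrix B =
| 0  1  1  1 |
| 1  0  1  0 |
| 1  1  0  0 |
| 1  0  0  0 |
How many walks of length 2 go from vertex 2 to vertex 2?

2

The number of length-2 walks from vertex 2 to vertex 2 is entry (2,2) of B², where B is the adjacency matrix.
B² = [[3, 1, 1, 0], [1, 2, 1, 1], [1, 1, 2, 1], [0, 1, 1, 1]]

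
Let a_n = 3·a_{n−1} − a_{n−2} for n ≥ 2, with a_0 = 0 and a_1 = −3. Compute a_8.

−2961

With companion matrix T = [[3, −1], [1, 0]], [a_n, a_{n−1}]ᵀ = T·[a_{n−1}, a_{n−2}]ᵀ, so [a_8, a_7]ᵀ = T⁷·[a_1, a_0]ᵀ.
T⁷ = [[987, −377], [377, −144]], giving [a_8, a_7]ᵀ = [[−2961], [−1131]].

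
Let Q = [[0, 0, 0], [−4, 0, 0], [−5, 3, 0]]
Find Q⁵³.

Q is strictly triangular, hence nilpotent: Q³ = 0, so Q⁵³ = 0.

[[0, 0, 0], [0, 0, 0], [0, 0, 0]]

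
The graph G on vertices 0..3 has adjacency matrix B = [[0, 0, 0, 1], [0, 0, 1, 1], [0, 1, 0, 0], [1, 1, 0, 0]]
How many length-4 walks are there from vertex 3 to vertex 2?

3

The number of length-4 walks from vertex 3 to vertex 2 is entry (3,2) of B⁴, where B is the adjacency matrix.
B² = [[1, 1, 0, 0], [1, 2, 0, 0], [0, 0, 1, 1], [0, 0, 1, 2]]
B³ = [[0, 0, 1, 2], [0, 0, 2, 3], [1, 2, 0, 0], [2, 3, 0, 0]]
B⁴ = [[2, 3, 0, 0], [3, 5, 0, 0], [0, 0, 2, 3], [0, 0, 3, 5]]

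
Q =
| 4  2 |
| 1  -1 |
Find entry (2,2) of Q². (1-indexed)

3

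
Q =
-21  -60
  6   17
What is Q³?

tr Q = -4 and det Q = 3, so the characteristic polynomial is λ² − (-4)λ + (3) with roots -1 and -3.
Eigenvectors give P = [[-3, 10], [1, -3]] with P⁻¹ = [[3, 10], [1, 3]], and Q = P·diag(-1, -3)·P⁻¹.
Then Q³ = P·diag(-1, -27)·P⁻¹ = [[3, -270], [-1, 81]] · [[3, 10], [1, 3]] = [[-261, -780], [78, 233]].

[[-261, -780], [78, 233]]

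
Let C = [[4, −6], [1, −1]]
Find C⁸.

tr C = 3 and det C = 2, so the characteristic polynomial is λ² − (3)λ + (2) with roots 1 and 2.
Eigenvectors give P = [[2, 3], [1, 1]] with P⁻¹ = [[−1, 3], [1, −2]], and C = P·diag(1, 2)·P⁻¹.
Then C⁸ = P·diag(1, 256)·P⁻¹ = [[2, 768], [1, 256]] · [[−1, 3], [1, −2]] = [[766, −1530], [255, −509]].

[[766, −1530], [255, −509]]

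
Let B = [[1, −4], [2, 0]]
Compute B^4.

B^2 = [[−7, −4], [2, −8]]
B^3 = [[−15, 28], [−14, −8]]
B^4 = [[41, 60], [−30, 56]]

[[41, 60], [−30, 56]]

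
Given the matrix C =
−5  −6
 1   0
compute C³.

tr C = −5 and det C = 6, so the characteristic polynomial is λ² − (−5)λ + (6) with roots −2 and −3.
Eigenvectors give P = [[−2, 3], [1, −1]] with P⁻¹ = [[1, 3], [1, 2]], and C = P·diag(−2, −3)·P⁻¹.
Then C³ = P·diag(−8, −27)·P⁻¹ = [[16, −81], [−8, 27]] · [[1, 3], [1, 2]] = [[−65, −114], [19, 30]].

[[−65, −114], [19, 30]]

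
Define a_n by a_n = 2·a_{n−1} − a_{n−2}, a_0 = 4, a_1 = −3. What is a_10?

With companion matrix A = [[2, −1], [1, 0]], [a_n, a_{n−1}]ᵀ = A·[a_{n−1}, a_{n−2}]ᵀ, so [a_10, a_9]ᵀ = A⁹·[a_1, a_0]ᵀ.
A⁹ = [[10, −9], [9, −8]], giving [a_10, a_9]ᵀ = [[−66], [−59]].

−66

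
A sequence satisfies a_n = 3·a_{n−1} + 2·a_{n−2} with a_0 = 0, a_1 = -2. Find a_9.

With companion matrix A = [[3, 2], [1, 0]], [a_n, a_{n−1}]ᵀ = A·[a_{n−1}, a_{n−2}]ᵀ, so [a_9, a_8]ᵀ = A⁸·[a_1, a_0]ᵀ.
A⁸ = [[22363, 12558], [6279, 3526]], giving [a_9, a_8]ᵀ = [[-44726], [-12558]].

-44726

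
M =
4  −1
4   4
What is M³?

[[16, −44], [176, 16]]

M² = [[12, −8], [32, 12]]
M³ = [[16, −44], [176, 16]]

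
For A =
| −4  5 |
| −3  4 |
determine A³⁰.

[[1, 0], [0, 1]]

A² = I (check: tr A = 0 and det A = −1), so A³⁰ = I since 30 is even.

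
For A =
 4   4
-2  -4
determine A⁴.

A² = [[8, 0], [0, 8]]
A³ = [[32, 32], [-16, -32]]
A⁴ = [[64, 0], [0, 64]]

[[64, 0], [0, 64]]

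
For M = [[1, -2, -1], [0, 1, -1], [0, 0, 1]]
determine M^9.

M = I + N where N = [[0, -2, -1], [0, 0, -1], [0, 0, 0]] is strictly upper-triangular, so N^3 = 0.
(I + N)^9 = I + 9·N + 36·N^2 = [[1, -18, 63], [0, 1, -9], [0, 0, 1]].

[[1, -18, 63], [0, 1, -9], [0, 0, 1]]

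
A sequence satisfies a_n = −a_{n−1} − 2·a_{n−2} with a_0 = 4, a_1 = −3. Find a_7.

With companion matrix A = [[−1, −2], [1, 0]], [a_n, a_{n−1}]ᵀ = A·[a_{n−1}, a_{n−2}]ᵀ, so [a_7, a_6]ᵀ = A⁶·[a_1, a_0]ᵀ.
A⁶ = [[7, 10], [−5, 2]], giving [a_7, a_6]ᵀ = [[19], [23]].

19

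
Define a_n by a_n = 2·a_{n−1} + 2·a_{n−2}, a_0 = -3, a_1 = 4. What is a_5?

80

With companion matrix C = [[2, 2], [1, 0]], [a_n, a_{n−1}]ᵀ = C·[a_{n−1}, a_{n−2}]ᵀ, so [a_5, a_4]ᵀ = C⁴·[a_1, a_0]ᵀ.
C⁴ = [[44, 32], [16, 12]], giving [a_5, a_4]ᵀ = [[80], [28]].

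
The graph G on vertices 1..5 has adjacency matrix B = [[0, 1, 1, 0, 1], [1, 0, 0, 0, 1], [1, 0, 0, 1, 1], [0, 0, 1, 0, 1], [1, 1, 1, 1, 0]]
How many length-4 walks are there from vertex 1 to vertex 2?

11

The number of length-4 walks from vertex 1 to vertex 2 is entry (1,2) of B⁴, where B is the adjacency matrix.
B² = [[3, 1, 1, 2, 2], [1, 2, 2, 1, 1], [1, 2, 3, 1, 2], [2, 1, 1, 2, 1], [2, 1, 2, 1, 4]]
B³ = [[4, 5, 7, 3, 7], [5, 2, 3, 3, 6], [7, 3, 4, 5, 7], [3, 3, 5, 2, 6], [7, 6, 7, 6, 6]]
B⁴ = [[19, 11, 14, 14, 19], [11, 11, 14, 9, 13], [14, 14, 19, 11, 19], [14, 9, 11, 11, 13], [19, 13, 19, 13, 26]]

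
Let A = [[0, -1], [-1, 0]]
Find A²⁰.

A² = I (check: tr A = 0 and det A = -1), so A²⁰ = I since 20 is even.

[[1, 0], [0, 1]]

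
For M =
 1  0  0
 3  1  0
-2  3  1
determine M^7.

[[1, 0, 0], [21, 1, 0], [175, 21, 1]]

M = I + N where N = [[0, 0, 0], [3, 0, 0], [-2, 3, 0]] is strictly lower-triangular, so N^3 = 0.
(I + N)^7 = I + 7·N + 21·N^2 = [[1, 0, 0], [21, 1, 0], [175, 21, 1]].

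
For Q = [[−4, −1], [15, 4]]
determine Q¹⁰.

Q² = I (check: tr Q = 0 and det Q = −1), so Q¹⁰ = I since 10 is even.

[[1, 0], [0, 1]]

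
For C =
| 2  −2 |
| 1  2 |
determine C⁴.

[[−28, −32], [16, −28]]

C² = [[2, −8], [4, 2]]
C³ = [[−4, −20], [10, −4]]
C⁴ = [[−28, −32], [16, −28]]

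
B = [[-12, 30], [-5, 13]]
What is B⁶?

tr B = 1 and det B = -6, so the characteristic polynomial is λ² − (1)λ + (-6) with roots -2 and 3.
Eigenvectors give P = [[3, 2], [1, 1]] with P⁻¹ = [[1, -2], [-1, 3]], and B = P·diag(-2, 3)·P⁻¹.
Then B⁶ = P·diag(64, 729)·P⁻¹ = [[192, 1458], [64, 729]] · [[1, -2], [-1, 3]] = [[-1266, 3990], [-665, 2059]].

[[-1266, 3990], [-665, 2059]]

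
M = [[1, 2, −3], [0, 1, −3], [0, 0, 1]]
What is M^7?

M = I + N where N = [[0, 2, −3], [0, 0, −3], [0, 0, 0]] is strictly upper-triangular, so N^3 = 0.
(I + N)^7 = I + 7·N + 21·N^2 = [[1, 14, −147], [0, 1, −21], [0, 0, 1]].

[[1, 14, −147], [0, 1, −21], [0, 0, 1]]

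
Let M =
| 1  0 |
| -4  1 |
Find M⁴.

M = I + N where N = [[0, 0], [-4, 0]] is strictly lower-triangular, so N² = 0.
(I + N)⁴ = I + 4·N = [[1, 0], [-16, 1]].

[[1, 0], [-16, 1]]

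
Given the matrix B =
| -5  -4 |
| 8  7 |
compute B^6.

[[-727, -728], [1456, 1457]]

tr B = 2 and det B = -3, so the characteristic polynomial is λ² − (2)λ + (-3) with roots 3 and -1.
Eigenvectors give P = [[-1, -1], [2, 1]] with P⁻¹ = [[1, 1], [-2, -1]], and B = P·diag(3, -1)·P⁻¹.
Then B^6 = P·diag(729, 1)·P⁻¹ = [[-729, -1], [1458, 1]] · [[1, 1], [-2, -1]] = [[-727, -728], [1456, 1457]].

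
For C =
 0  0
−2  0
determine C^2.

[[0, 0], [0, 0]]

C is strictly triangular, hence nilpotent: C^2 = 0, so C^2 = 0.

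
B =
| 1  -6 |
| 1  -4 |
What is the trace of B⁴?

17

tr B = -3 and det B = 2, so the characteristic polynomial is λ² − (-3)λ + (2) with roots -2 and -1.
Eigenvectors give P = [[-2, 3], [-1, 1]] with P⁻¹ = [[1, -3], [1, -2]], and B = P·diag(-2, -1)·P⁻¹.
Then B⁴ = P·diag(16, 1)·P⁻¹ = [[-32, 3], [-16, 1]] · [[1, -3], [1, -2]] = [[-29, 90], [-15, 46]].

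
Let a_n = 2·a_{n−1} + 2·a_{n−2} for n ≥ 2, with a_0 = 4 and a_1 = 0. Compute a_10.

With companion matrix A = [[2, 2], [1, 0]], [a_n, a_{n−1}]ᵀ = A·[a_{n−1}, a_{n−2}]ᵀ, so [a_10, a_9]ᵀ = A⁹·[a_1, a_0]ᵀ.
A⁹ = [[6688, 4896], [2448, 1792]], giving [a_10, a_9]ᵀ = [[19584], [7168]].

19584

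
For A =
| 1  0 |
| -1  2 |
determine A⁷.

[[1, 0], [-127, 128]]

tr A = 3 and det A = 2, so the characteristic polynomial is λ² − (3)λ + (2) with roots 2 and 1.
Eigenvectors give P = [[0, 1], [-1, 1]] with P⁻¹ = [[1, -1], [1, 0]], and A = P·diag(2, 1)·P⁻¹.
Then A⁷ = P·diag(128, 1)·P⁻¹ = [[0, 1], [-128, 1]] · [[1, -1], [1, 0]] = [[1, 0], [-127, 128]].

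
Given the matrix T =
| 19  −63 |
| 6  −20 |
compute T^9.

tr T = −1 and det T = −2, so the characteristic polynomial is λ² − (−1)λ + (−2) with roots −2 and 1.
Eigenvectors give P = [[3, −7], [1, −2]] with P⁻¹ = [[−2, 7], [−1, 3]], and T = P·diag(−2, 1)·P⁻¹.
Then T^9 = P·diag(−512, 1)·P⁻¹ = [[−1536, −7], [−512, −2]] · [[−2, 7], [−1, 3]] = [[3079, −10773], [1026, −3590]].

[[3079, −10773], [1026, −3590]]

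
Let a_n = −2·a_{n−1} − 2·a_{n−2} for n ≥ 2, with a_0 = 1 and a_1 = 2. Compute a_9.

With companion matrix C = [[−2, −2], [1, 0]], [a_n, a_{n−1}]ᵀ = C·[a_{n−1}, a_{n−2}]ᵀ, so [a_9, a_8]ᵀ = C⁸·[a_1, a_0]ᵀ.
C⁸ = [[16, 0], [0, 16]], giving [a_9, a_8]ᵀ = [[32], [16]].

32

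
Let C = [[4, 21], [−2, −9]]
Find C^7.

tr C = −5 and det C = 6, so the characteristic polynomial is λ² − (−5)λ + (6) with roots −3 and −2.
Eigenvectors give P = [[−3, 7], [1, −2]] with P⁻¹ = [[2, 7], [1, 3]], and C = P·diag(−3, −2)·P⁻¹.
Then C^7 = P·diag(−2187, −128)·P⁻¹ = [[6561, −896], [−2187, 256]] · [[2, 7], [1, 3]] = [[12226, 43239], [−4118, −14541]].

[[12226, 43239], [−4118, −14541]]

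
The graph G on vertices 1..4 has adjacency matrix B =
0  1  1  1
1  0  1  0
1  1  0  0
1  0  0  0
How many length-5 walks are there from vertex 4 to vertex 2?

The number of length-5 walks from vertex 4 to vertex 2 is entry (4,2) of B^5, where B is the adjacency matrix.
B^2 = [[3, 1, 1, 0], [1, 2, 1, 1], [1, 1, 2, 1], [0, 1, 1, 1]]
B^3 = [[2, 4, 4, 3], [4, 2, 3, 1], [4, 3, 2, 1], [3, 1, 1, 0]]
B^4 = [[11, 6, 6, 2], [6, 7, 6, 4], [6, 6, 7, 4], [2, 4, 4, 3]]
B^5 = [[14, 17, 17, 11], [17, 12, 13, 6], [17, 13, 12, 6], [11, 6, 6, 2]]

6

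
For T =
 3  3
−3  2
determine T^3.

[[−45, 30], [−30, −55]]

T^2 = [[0, 15], [−15, −5]]
T^3 = [[−45, 30], [−30, −55]]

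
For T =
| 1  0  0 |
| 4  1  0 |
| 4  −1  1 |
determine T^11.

[[1, 0, 0], [44, 1, 0], [−176, −11, 1]]

T = I + N where N = [[0, 0, 0], [4, 0, 0], [4, −1, 0]] is strictly lower-triangular, so N^3 = 0.
(I + N)^11 = I + 11·N + 55·N^2 = [[1, 0, 0], [44, 1, 0], [−176, −11, 1]].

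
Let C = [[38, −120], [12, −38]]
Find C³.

[[152, −480], [48, −152]]

tr C = 0 and det C = −4, so the characteristic polynomial is λ² − (0)λ + (−4) with roots 2 and −2.
Eigenvectors give P = [[−10, −3], [−3, −1]] with P⁻¹ = [[−1, 3], [3, −10]], and C = P·diag(2, −2)·P⁻¹.
Then C³ = P·diag(8, −8)·P⁻¹ = [[−80, 24], [−24, 8]] · [[−1, 3], [3, −10]] = [[152, −480], [48, −152]].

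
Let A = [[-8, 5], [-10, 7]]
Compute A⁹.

[[-39878, 20195], [-40390, 20707]]

tr A = -1 and det A = -6, so the characteristic polynomial is λ² − (-1)λ + (-6) with roots 2 and -3.
Eigenvectors give P = [[-1, -1], [-2, -1]] with P⁻¹ = [[1, -1], [-2, 1]], and A = P·diag(2, -3)·P⁻¹.
Then A⁹ = P·diag(512, -19683)·P⁻¹ = [[-512, 19683], [-1024, 19683]] · [[1, -1], [-2, 1]] = [[-39878, 20195], [-40390, 20707]].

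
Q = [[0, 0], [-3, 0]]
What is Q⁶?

[[0, 0], [0, 0]]

Q is strictly triangular, hence nilpotent: Q² = 0, so Q⁶ = 0.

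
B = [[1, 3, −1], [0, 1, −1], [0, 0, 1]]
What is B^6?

B = I + N where N = [[0, 3, −1], [0, 0, −1], [0, 0, 0]] is strictly upper-triangular, so N^3 = 0.
(I + N)^6 = I + 6·N + 15·N^2 = [[1, 18, −51], [0, 1, −6], [0, 0, 1]].

[[1, 18, −51], [0, 1, −6], [0, 0, 1]]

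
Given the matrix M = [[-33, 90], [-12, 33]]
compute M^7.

[[-24057, 65610], [-8748, 24057]]

tr M = 0 and det M = -9, so the characteristic polynomial is λ² − (0)λ + (-9) with roots -3 and 3.
Eigenvectors give P = [[-3, -5], [-1, -2]] with P⁻¹ = [[-2, 5], [1, -3]], and M = P·diag(-3, 3)·P⁻¹.
Then M^7 = P·diag(-2187, 2187)·P⁻¹ = [[6561, -10935], [2187, -4374]] · [[-2, 5], [1, -3]] = [[-24057, 65610], [-8748, 24057]].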